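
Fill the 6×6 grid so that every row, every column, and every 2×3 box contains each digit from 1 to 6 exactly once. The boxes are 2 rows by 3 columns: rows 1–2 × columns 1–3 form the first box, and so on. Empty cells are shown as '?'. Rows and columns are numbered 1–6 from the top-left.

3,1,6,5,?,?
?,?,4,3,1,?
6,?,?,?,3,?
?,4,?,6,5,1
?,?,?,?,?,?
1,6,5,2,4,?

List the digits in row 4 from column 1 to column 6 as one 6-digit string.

r1c5 = 2: row 1 has {1,3,5,6}; col 5 has {1,3,4,5}; box has {1,3,5} → only 2 remains.
r1c6 = 4: row 1 has {1,2,3,5,6}; col 6 has {1}; box has {1,2,3,5} → only 4 remains.
r2c6 = 6: row 2 has {1,3,4}; col 6 has {1,4}; box has {1,2,3,4,5} → only 6 remains.
r3c4 = 4: row 3 has {3,6}; col 4 has {2,3,5,6}; box has {1,3,5,6} → only 4 remains.
r3c6 = 2: row 3 has {3,4,6}; col 6 has {1,4,6}; box has {1,3,4,5,6} → only 2 remains.
r4c1 = 2: row 4 has {1,4,5,6}; col 1 has {1,3,6}; box has {4,6} → only 2 remains.
r4c3 = 3: row 4 has {1,2,4,5,6}; col 3 has {4,5,6}; box has {2,4,6} → only 3 remains.

243651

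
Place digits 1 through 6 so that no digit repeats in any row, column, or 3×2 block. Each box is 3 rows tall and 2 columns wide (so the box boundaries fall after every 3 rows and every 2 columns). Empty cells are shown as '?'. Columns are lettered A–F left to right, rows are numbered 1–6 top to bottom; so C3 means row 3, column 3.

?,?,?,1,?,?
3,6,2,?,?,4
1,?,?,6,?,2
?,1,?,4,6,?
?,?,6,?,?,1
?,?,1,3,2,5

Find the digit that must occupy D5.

D2 = 5 (sole candidate).
E2 = 1 (sole candidate).
C4 = 5 (sole candidate).
F4 = 3 (sole candidate).
D5 = 2: row 5 has {1,6}; col 4 has {1,3,4,5,6}; box has {1,3,4,5,6} → only 2 remains.

2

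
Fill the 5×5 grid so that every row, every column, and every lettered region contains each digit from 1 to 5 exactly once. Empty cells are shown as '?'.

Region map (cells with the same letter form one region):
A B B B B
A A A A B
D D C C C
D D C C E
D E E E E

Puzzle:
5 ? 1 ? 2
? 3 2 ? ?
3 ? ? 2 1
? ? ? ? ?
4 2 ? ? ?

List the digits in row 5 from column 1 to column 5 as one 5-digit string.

42513

row 1, column 2 = 4 (sole candidate).
row 1, column 4 = 3 (sole candidate).
row 2, column 1 = 1 (sole candidate).
row 2, column 4 = 4 (sole candidate).
row 2, column 5 = 5 (sole candidate).
row 3, column 2 = 5 (sole candidate).
row 3, column 3 = 4 (sole candidate).
row 4, column 1 = 2 (sole candidate).
row 4, column 2 = 1 (sole candidate).
row 4, column 4 = 5 (sole candidate).
row 5, column 4 = 1: row 5 has {2,4}; col 4 has {2,3,4,5}; region has {2} → only 1 remains.
row 5, column 5 = 3: row 5 has {1,2,4}; col 5 has {1,2,5}; region has {1,2} → only 3 remains.
row 4, column 3 = 3 (sole candidate).
row 4, column 5 = 4 (sole candidate).
row 5, column 3 = 5: row 5 has {1,2,3,4}; col 3 has {1,2,3,4}; region has {1,2,3,4} → only 5 remains.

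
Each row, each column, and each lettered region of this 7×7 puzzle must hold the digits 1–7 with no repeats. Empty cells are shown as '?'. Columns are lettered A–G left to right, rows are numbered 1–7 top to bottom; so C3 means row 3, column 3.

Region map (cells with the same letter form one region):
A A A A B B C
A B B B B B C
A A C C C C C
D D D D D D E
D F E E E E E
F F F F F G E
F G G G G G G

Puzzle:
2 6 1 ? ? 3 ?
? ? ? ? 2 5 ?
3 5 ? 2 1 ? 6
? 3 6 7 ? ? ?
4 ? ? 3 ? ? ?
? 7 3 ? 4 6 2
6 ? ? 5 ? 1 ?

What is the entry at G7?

D1 = 4: row 1 has {1,2,3,6}; col 4 has {2,3,5,7}; region has {1,2,3,5,6} → only 4 remains.
E1 = 7: row 1 has {1,2,3,4,6}; col 5 has {1,2,4}; region has {2,3,5} → only 7 remains.
G1 = 5: row 1 has {1,2,3,4,6,7}; col 7 has {2,6}; region has {1,2,6} → only 5 remains.
A2 = 7: row 2 has {2,5}; col 1 has {2,3,4,6}; region has {1,2,3,4,5,6} → only 7 remains.
C2 = 4: row 2 has {2,5,7}; col 3 has {1,3,6}; region has {2,3,5,7} → only 4 remains.
G2 = 3: row 2 has {2,4,5,7}; col 7 has {2,5,6}; region has {1,2,5,6} → only 3 remains.
C3 = 7: row 3 has {1,2,3,5,6}; col 3 has {1,3,4,6}; region has {1,2,3,5,6} → only 7 remains.
F3 = 4: row 3 has {1,2,3,5,6,7}; col 6 has {1,3,5,6}; region has {1,2,3,5,6,7} → only 4 remains.
E4 = 5: row 4 has {3,6,7}; col 5 has {1,2,4,7}; region has {3,4,6,7} → only 5 remains.
F4 = 2: row 4 has {3,5,6,7}; col 6 has {1,3,4,5,6}; region has {3,4,5,6,7} → only 2 remains.
C5 = 5: row 5 has {3,4}; col 3 has {1,3,4,6,7}; region has {2,3} → only 5 remains.
E5 = 6: row 5 has {3,4,5}; col 5 has {1,2,4,5,7}; region has {2,3,5} → only 6 remains.
F5 = 7: row 5 has {3,4,5,6}; col 6 has {1,2,3,4,5,6}; region has {2,3,5,6} → only 7 remains.
G5 = 1: row 5 has {3,4,5,6,7}; col 7 has {2,3,5,6}; region has {2,3,5,6,7} → only 1 remains.
D6 = 1: row 6 has {2,3,4,6,7}; col 4 has {2,3,4,5,7}; region has {3,4,6,7} → only 1 remains.
C7 = 2: row 7 has {1,5,6}; col 3 has {1,3,4,5,6,7}; region has {1,5,6} → only 2 remains.
E7 = 3: row 7 has {1,2,5,6}; col 5 has {1,2,4,5,6,7}; region has {1,2,5,6} → only 3 remains.
B2 = 1: row 2 has {2,3,4,5,7}; col 2 has {3,5,6,7}; region has {2,3,4,5,7} → only 1 remains.
D2 = 6: row 2 has {1,2,3,4,5,7}; col 4 has {1,2,3,4,5,7}; region has {1,2,3,4,5,7} → only 6 remains.
A4 = 1: row 4 has {2,3,5,6,7}; col 1 has {2,3,4,6,7}; region has {2,3,4,5,6,7} → only 1 remains.
G4 = 4: row 4 has {1,2,3,5,6,7}; col 7 has {1,2,3,5,6}; region has {1,2,3,5,6,7} → only 4 remains.
B5 = 2: row 5 has {1,3,4,5,6,7}; col 2 has {1,3,5,6,7}; region has {1,3,4,6,7} → only 2 remains.
A6 = 5: row 6 has {1,2,3,4,6,7}; col 1 has {1,2,3,4,6,7}; region has {1,2,3,4,6,7} → only 5 remains.
B7 = 4: row 7 has {1,2,3,5,6}; col 2 has {1,2,3,5,6,7}; region has {1,2,3,5,6} → only 4 remains.
G7 = 7: row 7 has {1,2,3,4,5,6}; col 7 has {1,2,3,4,5,6}; region has {1,2,3,4,5,6} → only 7 remains.

7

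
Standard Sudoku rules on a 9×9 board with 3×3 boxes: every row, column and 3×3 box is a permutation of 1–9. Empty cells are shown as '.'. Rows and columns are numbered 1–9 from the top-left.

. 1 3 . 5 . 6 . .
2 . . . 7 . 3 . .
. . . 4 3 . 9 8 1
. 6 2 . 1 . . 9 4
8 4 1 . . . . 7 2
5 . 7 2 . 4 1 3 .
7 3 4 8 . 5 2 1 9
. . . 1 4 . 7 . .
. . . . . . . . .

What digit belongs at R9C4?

R1C4 = 9: row 1 has {1,3,5,6}; col 4 has {1,2,4,8}; box has {3,4,5,7} → only 9 remains.
R1C9 = 7: row 1 has {1,3,5,6,9}; col 9 has {1,2,4,9}; box has {1,3,6,8,9} → only 7 remains.
R2C4 = 6: row 2 has {2,3,7}; col 4 has {1,2,4,8,9}; box has {3,4,5,7,9} → only 6 remains.
R2C9 = 5: row 2 has {2,3,6,7}; col 9 has {1,2,4,7,9}; box has {1,3,6,7,8,9} → only 5 remains.
R3C1 = 6: row 3 has {1,3,4,8,9}; col 1 has {2,5,7,8}; box has {1,2,3} → only 6 remains.
R3C3 = 5: row 3 has {1,3,4,6,8,9}; col 3 has {1,2,3,4,7}; box has {1,2,3,6} → only 5 remains.
R3C6 = 2: row 3 has {1,3,4,5,6,8,9}; col 6 has {4,5}; box has {3,4,5,6,7,9} → only 2 remains.
R4C1 = 3: row 4 has {1,2,4,6,9}; col 1 has {2,5,6,7,8}; box has {1,2,4,5,6,7,8} → only 3 remains.
R5C7 = 5: row 5 has {1,2,4,7,8}; col 7 has {1,2,3,6,7,9}; box has {1,2,3,4,7,9} → only 5 remains.
R6C2 = 9: row 6 has {1,2,3,4,5,7}; col 2 has {1,3,4,6}; box has {1,2,3,4,5,6,7,8} → only 9 remains.
R7C5 = 6: row 7 has {1,2,3,4,5,7,8,9}; col 5 has {1,3,4,5,7}; box has {1,4,5,8} → only 6 remains.
R8C1 = 9: row 8 has {1,4,7}; col 1 has {2,3,5,6,7,8}; box has {3,4,7} → only 9 remains.
R8C6 = 3: row 8 has {1,4,7,9}; col 6 has {2,4,5}; box has {1,4,5,6,8} → only 3 remains.
R9C1 = 1: row 9 has {}; col 1 has {2,3,5,6,7,8,9}; box has {3,4,7,9} → only 1 remains.
R9C4 = 7: row 9 has {1}; col 4 has {1,2,4,6,8,9}; box has {1,3,4,5,6,8} → only 7 remains.

7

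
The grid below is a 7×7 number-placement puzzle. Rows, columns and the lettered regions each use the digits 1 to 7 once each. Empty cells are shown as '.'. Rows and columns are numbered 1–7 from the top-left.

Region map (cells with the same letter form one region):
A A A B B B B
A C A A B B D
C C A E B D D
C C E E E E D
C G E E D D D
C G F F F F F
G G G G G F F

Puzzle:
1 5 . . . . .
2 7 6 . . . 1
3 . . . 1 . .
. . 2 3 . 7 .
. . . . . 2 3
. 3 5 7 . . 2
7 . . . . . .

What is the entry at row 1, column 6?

row 2, column 4 = 4: row 2 has {1,2,6,7}; col 4 has {3,7}; region has {1,2,5,6} → only 4 remains.
row 3, column 3 = 7: row 3 has {1,3}; col 3 has {2,5,6}; region has {1,2,4,5,6} → only 7 remains.
row 1, column 3 = 3: row 1 has {1,5}; col 3 has {2,5,6,7}; region has {1,2,4,5,6,7} → only 3 remains.
row 3, column 2 = 2: in row 3, 2 can only go here (every other open cell in that row sees a 2).
row 4, column 2 = 1: in row 4, 1 can only go here (every other open cell in that row sees a 1).
row 5, column 5 = 7: in row 5, 7 can only go here (every other open cell in that row sees a 7).
row 1, column 7 = 7: in row 1, 7 can only go here (every other open cell in that row sees a 7).
row 6, column 6 = 1: in row 6, 1 can only go here (every other open cell in that row sees a 1).
row 7, column 6 = 3: in row 7, 3 can only go here (every other open cell in that row sees a 3).
row 2, column 6 = 5: row 2 has {1,2,4,6,7}; col 6 has {1,2,3,7}; region has {1,7} → only 5 remains.
row 2, column 5 = 3: row 2 has {1,2,4,5,6,7}; col 5 has {1,7}; region has {1,5,7} → only 3 remains.
Singles propagation stalls; row 1, column 6 is still open with candidates {4,6}.
  Try row 1, column 6 = 6: this forces row 1, column 4=2, row 1, column 5=4, row 3, column 6=4, row 6, column 5=6, row 7, column 7=4, row 4, column 5=5, row 4, column 7=6, row 6, column 1=4; then row 4, column 1 has no candidate left — contradiction.
So row 1, column 6 = 4.

4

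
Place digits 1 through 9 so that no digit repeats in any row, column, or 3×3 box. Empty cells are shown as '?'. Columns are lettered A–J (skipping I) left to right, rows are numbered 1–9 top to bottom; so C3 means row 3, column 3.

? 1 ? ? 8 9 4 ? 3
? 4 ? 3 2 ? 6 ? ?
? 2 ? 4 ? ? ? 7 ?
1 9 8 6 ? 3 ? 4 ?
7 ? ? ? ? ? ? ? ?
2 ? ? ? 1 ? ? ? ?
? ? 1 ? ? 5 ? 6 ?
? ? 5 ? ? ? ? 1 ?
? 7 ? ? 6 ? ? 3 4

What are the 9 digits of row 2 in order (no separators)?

847321659

E3 = 5: row 3 has {2,4,7}; col 5 has {1,2,6,8}; box has {2,3,4,8,9} → only 5 remains.
E4 = 7: row 4 has {1,3,4,6,8,9}; col 5 has {1,2,5,6,8}; box has {1,3,6} → only 7 remains.
D1 = 7: row 1 has {1,3,4,8,9}; col 4 has {3,4,6}; box has {2,3,4,5,8,9} → only 7 remains.
F2 = 1: row 2 has {2,3,4,6}; col 6 has {3,5,9}; box has {2,3,4,5,7,8,9} → only 1 remains.
F3 = 6: row 3 has {2,4,5,7}; col 6 has {1,3,5,9}; box has {1,2,3,4,5,7,8,9} → only 6 remains.
C1 = 6: row 1 has {1,3,4,7,8,9}; col 3 has {1,5,8}; box has {1,2,4} → only 6 remains.
A1 = 5: row 1 has {1,3,4,6,7,8,9}; col 1 has {1,2,7}; box has {1,2,4,6} → only 5 remains.
H1 = 2: row 1 has {1,3,4,5,6,7,8,9}; col 8 has {1,3,4,6,7}; box has {3,4,6,7} → only 2 remains.
C2 = 7: in row 2, 7 can only go here (every other open cell in that row sees a 7).
D9 = 1: in row 9, 1 can only go here (every other open cell in that row sees a 1).
G9 = 5: in row 9, 5 can only go here (every other open cell in that row sees a 5).
G4 = 2: row 4 has {1,3,4,6,7,8,9}; col 7 has {4,5,6}; box has {4} → only 2 remains.
J4 = 5: row 4 has {1,2,3,4,6,7,8,9}; col 9 has {3,4}; box has {2,4} → only 5 remains.
H2 = 5: in row 2, 5 can only go here (every other open cell in that row sees a 5).
A8 = 6: in column 1, 6 can only go here (every other open cell in that column sees a 6).
A7 = 4: in column 1, 4 can only go here (every other open cell in that column sees a 4).
A3 = 3: in column 1, 3 can only go here (every other open cell in that column sees a 3).
C3 = 9: row 3 has {2,3,4,5,6,7}; col 3 has {1,5,6,7,8}; box has {1,2,3,4,5,6,7} → only 9 remains.
C9 = 2: row 9 has {1,3,4,5,6,7}; col 3 has {1,5,6,7,8,9}; box has {1,4,5,6,7} → only 2 remains.
F9 = 8: row 9 has {1,2,3,4,5,6,7}; col 6 has {1,3,5,6,9}; box has {1,5,6} → only 8 remains.
A2 = 8: row 2 has {1,2,3,4,5,6,7}; col 1 has {1,2,3,4,5,6,7}; box has {1,2,3,4,5,6,7,9} → only 8 remains.
J2 = 9: row 2 has {1,2,3,4,5,6,7,8}; col 9 has {3,4,5}; box has {2,3,4,5,6,7} → only 9 remains.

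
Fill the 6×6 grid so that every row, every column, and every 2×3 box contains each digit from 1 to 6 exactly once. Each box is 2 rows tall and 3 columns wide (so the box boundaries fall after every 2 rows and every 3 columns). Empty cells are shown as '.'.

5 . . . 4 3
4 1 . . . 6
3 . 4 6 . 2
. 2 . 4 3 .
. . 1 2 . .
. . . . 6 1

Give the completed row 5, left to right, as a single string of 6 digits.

R1C2 = 6 (sole candidate).
R1C3 = 2 (sole candidate).
R1C4 = 1 (sole candidate).
R2C3 = 3 (sole candidate).
R2C4 = 5 (sole candidate).
R2C5 = 2 (sole candidate).
R3C2 = 5 (sole candidate).
R3C5 = 1 (sole candidate).
R4C3 = 6 (sole candidate).
R4C6 = 5 (sole candidate).
R5C1 = 6: row 5 has {1,2}; col 1 has {3,4,5}; box has {1} → only 6 remains.
R5C5 = 5: row 5 has {1,2,6}; col 5 has {1,2,3,4,6}; box has {1,2,6} → only 5 remains.
R5C6 = 4: row 5 has {1,2,5,6}; col 6 has {1,2,3,5,6}; box has {1,2,5,6} → only 4 remains.
R6C1 = 2 (sole candidate).
R6C3 = 5 (sole candidate).
R6C4 = 3 (sole candidate).
R4C1 = 1 (sole candidate).
R5C2 = 3: row 5 has {1,2,4,5,6}; col 2 has {1,2,5,6}; box has {1,2,5,6} → only 3 remains.

631254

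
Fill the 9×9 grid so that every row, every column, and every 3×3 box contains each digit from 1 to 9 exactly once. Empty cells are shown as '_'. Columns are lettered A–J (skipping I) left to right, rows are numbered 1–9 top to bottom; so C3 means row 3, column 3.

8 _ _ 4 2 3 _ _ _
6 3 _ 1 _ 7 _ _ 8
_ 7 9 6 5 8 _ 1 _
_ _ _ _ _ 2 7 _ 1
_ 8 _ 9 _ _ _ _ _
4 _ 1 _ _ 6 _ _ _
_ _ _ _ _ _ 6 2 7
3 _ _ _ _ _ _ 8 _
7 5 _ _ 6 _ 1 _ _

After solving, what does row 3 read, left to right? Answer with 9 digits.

B1 = 1 (sole candidate).
C1 = 5 (sole candidate).
G1 = 9 (sole candidate).
J1 = 6 (sole candidate).
E2 = 9 (sole candidate).
A3 = 2: row 3 has {1,5,6,7,8,9}; col 1 has {3,4,6,7,8}; box has {1,3,5,6,7,8,9} → only 2 remains.
A5 = 5 (sole candidate).
H1 = 7 (sole candidate).
C2 = 4 (sole candidate).
H2 = 5 (sole candidate).
A4 = 9 (sole candidate).
B4 = 6 (sole candidate).
C4 = 3 (sole candidate).
H4 = 4 (sole candidate).
B6 = 2 (sole candidate).
A7 = 1 (sole candidate).
C7 = 8 (sole candidate).
C9 = 2 (sole candidate).
G2 = 2 (sole candidate).
E4 = 8 (sole candidate).
C5 = 7 (sole candidate).
G5 = 3 (sole candidate).
H5 = 6 (sole candidate).
J5 = 2 (sole candidate).
H6 = 9 (sole candidate).
J6 = 5 (sole candidate).
C8 = 6 (sole candidate).
H9 = 3 (sole candidate).
G3 = 4: row 3 has {1,2,5,6,7,8,9}; col 7 has {1,2,3,6,7,9}; box has {1,2,5,6,7,8,9} → only 4 remains.
J3 = 3: row 3 has {1,2,4,5,6,7,8,9}; col 9 has {1,2,5,6,7,8}; box has {1,2,4,5,6,7,8,9} → only 3 remains.

279658413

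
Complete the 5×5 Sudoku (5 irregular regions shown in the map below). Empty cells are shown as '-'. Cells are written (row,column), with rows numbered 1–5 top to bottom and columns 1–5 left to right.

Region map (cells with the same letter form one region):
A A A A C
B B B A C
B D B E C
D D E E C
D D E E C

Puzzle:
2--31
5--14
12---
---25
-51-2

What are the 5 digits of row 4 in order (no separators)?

(1,2) = 4 (sole candidate).
(1,3) = 5 (sole candidate).
(2,2) = 3 (sole candidate).
(2,3) = 2 (sole candidate).
(3,3) = 4 (sole candidate).
(3,4) = 5 (sole candidate).
(3,5) = 3 (sole candidate).
(4,2) = 1: row 4 has {2,5}; col 2 has {2,3,4,5}; region has {2,5} → only 1 remains.
(4,3) = 3: row 4 has {1,2,5}; col 3 has {1,2,4,5}; region has {1,2,5} → only 3 remains.
(5,4) = 4 (sole candidate).
(4,1) = 4: row 4 has {1,2,3,5}; col 1 has {1,2,5}; region has {1,2,5} → only 4 remains.

41325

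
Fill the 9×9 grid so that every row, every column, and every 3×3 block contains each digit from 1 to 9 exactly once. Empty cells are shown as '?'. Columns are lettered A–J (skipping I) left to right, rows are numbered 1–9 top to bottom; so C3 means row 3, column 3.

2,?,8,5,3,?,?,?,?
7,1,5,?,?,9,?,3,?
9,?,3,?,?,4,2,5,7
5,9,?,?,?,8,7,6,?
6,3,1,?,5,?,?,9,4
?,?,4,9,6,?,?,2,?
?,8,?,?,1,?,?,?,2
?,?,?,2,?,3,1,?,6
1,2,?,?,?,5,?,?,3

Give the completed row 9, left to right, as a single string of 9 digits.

J2 = 8 (sole candidate).
B3 = 6 (sole candidate).
E3 = 8 (sole candidate).
C4 = 2 (sole candidate).
E4 = 4 (sole candidate).
J4 = 1 (sole candidate).
D5 = 7 (sole candidate).
F5 = 2 (sole candidate).
G5 = 8 (sole candidate).
A6 = 8 (sole candidate).
B6 = 7 (sole candidate).
F6 = 1 (sole candidate).
J6 = 5 (sole candidate).
A8 = 4 (sole candidate).
B8 = 5 (sole candidate).
B1 = 4 (sole candidate).
H1 = 1 (sole candidate).
J1 = 9 (sole candidate).
D2 = 6 (sole candidate).
E2 = 2 (sole candidate).
G2 = 4 (sole candidate).
D3 = 1 (sole candidate).
D4 = 3 (sole candidate).
G6 = 3 (sole candidate).
A7 = 3 (sole candidate).
D7 = 4 (sole candidate).
H7 = 7 (sole candidate).
H8 = 8 (sole candidate).
D9 = 8: row 9 has {1,2,3,5}; col 4 has {1,2,3,4,5,6,7,9}; box has {1,2,3,4,5} → only 8 remains.
G9 = 9: row 9 has {1,2,3,5,8}; col 7 has {1,2,3,4,7,8}; box has {1,2,3,6,7,8} → only 9 remains.
H9 = 4: row 9 has {1,2,3,5,8,9}; col 8 has {1,2,3,5,6,7,8,9}; box has {1,2,3,6,7,8,9} → only 4 remains.
F1 = 7 (sole candidate).
G1 = 6 (sole candidate).
F7 = 6 (sole candidate).
G7 = 5 (sole candidate).
E9 = 7: row 9 has {1,2,3,4,5,8,9}; col 5 has {1,2,3,4,5,6,8}; box has {1,2,3,4,5,6,8} → only 7 remains.
C7 = 9 (sole candidate).
C8 = 7 (sole candidate).
E8 = 9 (sole candidate).
C9 = 6: row 9 has {1,2,3,4,5,7,8,9}; col 3 has {1,2,3,4,5,7,8,9}; box has {1,2,3,4,5,7,8,9} → only 6 remains.

126875943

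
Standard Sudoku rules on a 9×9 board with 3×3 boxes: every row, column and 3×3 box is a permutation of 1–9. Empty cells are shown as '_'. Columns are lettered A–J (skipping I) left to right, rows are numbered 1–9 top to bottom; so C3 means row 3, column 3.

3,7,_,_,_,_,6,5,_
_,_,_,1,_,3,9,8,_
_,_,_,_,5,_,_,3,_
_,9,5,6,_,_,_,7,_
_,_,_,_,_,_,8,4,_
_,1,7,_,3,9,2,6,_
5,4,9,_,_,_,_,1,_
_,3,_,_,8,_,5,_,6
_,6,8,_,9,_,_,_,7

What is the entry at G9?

B5 = 2 (sole candidate).
J6 = 5 (sole candidate).
G7 = 3 (sole candidate).
G9 = 4: row 9 has {6,7,8,9}; col 7 has {2,3,5,6,8,9}; box has {1,3,5,6,7} → only 4 remains.

4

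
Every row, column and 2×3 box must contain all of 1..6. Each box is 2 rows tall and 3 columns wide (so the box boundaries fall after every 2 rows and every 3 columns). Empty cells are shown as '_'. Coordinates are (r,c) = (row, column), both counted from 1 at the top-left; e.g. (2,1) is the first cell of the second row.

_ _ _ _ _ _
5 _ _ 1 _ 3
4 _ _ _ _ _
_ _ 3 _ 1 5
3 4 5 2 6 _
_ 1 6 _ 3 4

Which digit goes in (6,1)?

(3,5) = 2: row 3 has {4}; col 5 has {1,3,6}; box has {1,5} → only 2 remains.
(3,6) = 6: row 3 has {2,4}; col 6 has {3,4,5}; box has {1,2,5} → only 6 remains.
(4,4) = 4: row 4 has {1,3,5}; col 4 has {1,2}; box has {1,2,5,6} → only 4 remains.
(5,6) = 1: row 5 has {2,3,4,5,6}; col 6 has {3,4,5,6}; box has {2,3,4,6} → only 1 remains.
(6,1) = 2: row 6 has {1,3,4,6}; col 1 has {3,4,5}; box has {1,3,4,5,6} → only 2 remains.

2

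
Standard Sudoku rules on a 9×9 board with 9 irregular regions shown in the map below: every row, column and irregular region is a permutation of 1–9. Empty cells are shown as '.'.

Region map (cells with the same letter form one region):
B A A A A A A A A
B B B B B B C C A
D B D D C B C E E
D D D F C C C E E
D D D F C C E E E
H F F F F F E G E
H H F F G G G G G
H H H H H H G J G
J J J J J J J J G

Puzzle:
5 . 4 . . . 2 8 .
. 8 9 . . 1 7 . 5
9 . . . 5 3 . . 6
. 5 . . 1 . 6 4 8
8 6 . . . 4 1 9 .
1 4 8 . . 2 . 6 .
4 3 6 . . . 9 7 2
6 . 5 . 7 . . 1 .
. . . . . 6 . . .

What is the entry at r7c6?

5

r2c1 = 2 (sole candidate).
r2c8 = 3 (sole candidate).
r3c2 = 7 (sole candidate).
r3c7 = 8 (sole candidate).
r3c8 = 2 (sole candidate).
r4c6 = 9 (sole candidate).
r5c5 = 2 (sole candidate).
r7c5 = 8 (sole candidate).
r7c6 = 5: row 7 has {2,3,4,6,7,8,9}; col 6 has {1,2,3,4,6,9}; region has {2,6,7,8,9} → only 5 remains.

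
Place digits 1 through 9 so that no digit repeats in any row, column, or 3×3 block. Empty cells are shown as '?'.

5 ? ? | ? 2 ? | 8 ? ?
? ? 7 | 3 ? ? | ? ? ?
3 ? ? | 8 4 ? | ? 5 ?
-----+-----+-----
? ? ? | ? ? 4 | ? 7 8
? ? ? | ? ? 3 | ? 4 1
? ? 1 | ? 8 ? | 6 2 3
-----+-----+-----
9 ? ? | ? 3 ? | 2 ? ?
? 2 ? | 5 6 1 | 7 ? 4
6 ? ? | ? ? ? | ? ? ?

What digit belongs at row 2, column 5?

row 4, column 1 = 2 (sole candidate).
row 8, column 1 = 8 (sole candidate).
row 8, column 3 = 3 (sole candidate).
row 8, column 8 = 9 (sole candidate).
row 9, column 9 = 5 (sole candidate).
row 5, column 1 = 7 (sole candidate).
row 6, column 1 = 4 (sole candidate).
row 7, column 9 = 6 (sole candidate).
row 9, column 3 = 4 (sole candidate).
row 2, column 1 = 1 (sole candidate).
row 2, column 8 = 6 (sole candidate).
row 7, column 3 = 5 (sole candidate).
row 1, column 8 = 3 (hidden single in row 1).
row 1, column 2 = 4 (hidden single in row 1).
row 1, column 4 = 1 (hidden single in row 1).
row 2, column 9 = 2 (hidden single in row 2).
row 2, column 7 = 4 (hidden single in row 2).
row 2, column 2 = 8 (hidden single in row 2).
row 3, column 7 = 1 (hidden single in row 3).
row 3, column 3 = 2 (hidden single in row 3).
row 9, column 7 = 3 (sole candidate).
row 4, column 5 = 1 (hidden single in row 4).
row 4, column 2 = 3 (hidden single in row 4).
row 4, column 7 = 5 (hidden single in row 4).
row 5, column 7 = 9 (sole candidate).
row 5, column 5 = 5 (sole candidate).
row 2, column 5 = 9: row 2 has {1,2,3,4,6,7,8}; col 5 has {1,2,3,4,5,6,8}; box has {1,2,3,4,8} → only 9 remains.

9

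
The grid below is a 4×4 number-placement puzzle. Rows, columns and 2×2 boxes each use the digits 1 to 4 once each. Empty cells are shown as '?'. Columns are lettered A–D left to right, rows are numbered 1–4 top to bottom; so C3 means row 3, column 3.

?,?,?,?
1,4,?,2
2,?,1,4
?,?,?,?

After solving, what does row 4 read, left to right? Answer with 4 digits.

A1 = 3 (sole candidate).
B1 = 2 (sole candidate).
C1 = 4 (sole candidate).
D1 = 1 (sole candidate).
C2 = 3 (sole candidate).
B3 = 3 (sole candidate).
A4 = 4: row 4 has {}; col 1 has {1,2,3}; box has {2,3} → only 4 remains.
B4 = 1: row 4 has {4}; col 2 has {2,3,4}; box has {2,3,4} → only 1 remains.
C4 = 2: row 4 has {1,4}; col 3 has {1,3,4}; box has {1,4} → only 2 remains.
D4 = 3: row 4 has {1,2,4}; col 4 has {1,2,4}; box has {1,2,4} → only 3 remains.

4123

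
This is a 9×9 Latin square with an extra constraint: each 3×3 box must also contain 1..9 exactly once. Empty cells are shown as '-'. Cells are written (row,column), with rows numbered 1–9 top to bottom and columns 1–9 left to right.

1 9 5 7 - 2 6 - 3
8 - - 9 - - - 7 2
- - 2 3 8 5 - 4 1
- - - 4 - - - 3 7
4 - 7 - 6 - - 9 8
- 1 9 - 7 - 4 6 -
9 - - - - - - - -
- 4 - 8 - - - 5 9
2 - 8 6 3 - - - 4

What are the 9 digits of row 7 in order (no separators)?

(1,5) = 4: row 1 has {1,2,3,5,6,7,9}; col 5 has {3,6,7,8}; box has {2,3,5,7,8,9} → only 4 remains.
(1,8) = 8: row 1 has {1,2,3,4,5,6,7,9}; col 8 has {3,4,5,6,7,9}; box has {1,2,3,4,6,7} → only 8 remains.
(2,5) = 1: row 2 has {2,7,8,9}; col 5 has {3,4,6,7,8}; box has {2,3,4,5,7,8,9} → only 1 remains.
(2,6) = 6: row 2 has {1,2,7,8,9}; col 6 has {2,5}; box has {1,2,3,4,5,7,8,9} → only 6 remains.
(2,7) = 5: row 2 has {1,2,6,7,8,9}; col 7 has {4,6}; box has {1,2,3,4,6,7,8} → only 5 remains.
(3,7) = 9: row 3 has {1,2,3,4,5,8}; col 7 has {4,5,6}; box has {1,2,3,4,5,6,7,8} → only 9 remains.
(4,3) = 6: row 4 has {3,4,7}; col 3 has {2,5,7,8,9}; box has {1,4,7,9} → only 6 remains.
(6,9) = 5: row 6 has {1,4,6,7,9}; col 9 has {1,2,3,4,7,8,9}; box has {3,4,6,7,8,9} → only 5 remains.
(7,9) = 6: row 7 has {9}; col 9 has {1,2,3,4,5,7,8,9}; box has {4,5,9} → only 6 remains.
(8,5) = 2: row 8 has {4,5,8,9}; col 5 has {1,3,4,6,7,8}; box has {3,6,8} → only 2 remains.
(9,8) = 1: row 9 has {2,3,4,6,8}; col 8 has {3,4,5,6,7,8,9}; box has {4,5,6,9} → only 1 remains.
(2,2) = 3: row 2 has {1,2,5,6,7,8,9}; col 2 has {1,4,9}; box has {1,2,5,8,9} → only 3 remains.
(2,3) = 4: row 2 has {1,2,3,5,6,7,8,9}; col 3 has {2,5,6,7,8,9}; box has {1,2,3,5,8,9} → only 4 remains.
(4,1) = 5: row 4 has {3,4,6,7}; col 1 has {1,2,4,8,9}; box has {1,4,6,7,9} → only 5 remains.
(4,5) = 9: row 4 has {3,4,5,6,7}; col 5 has {1,2,3,4,6,7,8}; box has {4,6,7} → only 9 remains.
(5,2) = 2: row 5 has {4,6,7,8,9}; col 2 has {1,3,4,9}; box has {1,4,5,6,7,9} → only 2 remains.
(5,7) = 1: row 5 has {2,4,6,7,8,9}; col 7 has {4,5,6,9}; box has {3,4,5,6,7,8,9} → only 1 remains.
(6,1) = 3: row 6 has {1,4,5,6,7,9}; col 1 has {1,2,4,5,8,9}; box has {1,2,4,5,6,7,9} → only 3 remains.
(6,4) = 2: row 6 has {1,3,4,5,6,7,9}; col 4 has {3,4,6,7,8,9}; box has {4,6,7,9} → only 2 remains.
(6,6) = 8: row 6 has {1,2,3,4,5,6,7,9}; col 6 has {2,5,6}; box has {2,4,6,7,9} → only 8 remains.
(7,5) = 5: row 7 has {6,9}; col 5 has {1,2,3,4,6,7,8,9}; box has {2,3,6,8} → only 5 remains.
(7,8) = 2: row 7 has {5,6,9}; col 8 has {1,3,4,5,6,7,8,9}; box has {1,4,5,6,9} → only 2 remains.
(9,7) = 7: row 9 has {1,2,3,4,6,8}; col 7 has {1,4,5,6,9}; box has {1,2,4,5,6,9} → only 7 remains.
(4,2) = 8: row 4 has {3,4,5,6,7,9}; col 2 has {1,2,3,4,9}; box has {1,2,3,4,5,6,7,9} → only 8 remains.
(4,6) = 1: row 4 has {3,4,5,6,7,8,9}; col 6 has {2,5,6,8}; box has {2,4,6,7,8,9} → only 1 remains.
(4,7) = 2: row 4 has {1,3,4,5,6,7,8,9}; col 7 has {1,4,5,6,7,9}; box has {1,3,4,5,6,7,8,9} → only 2 remains.
(5,4) = 5: row 5 has {1,2,4,6,7,8,9}; col 4 has {2,3,4,6,7,8,9}; box has {1,2,4,6,7,8,9} → only 5 remains.
(5,6) = 3: row 5 has {1,2,4,5,6,7,8,9}; col 6 has {1,2,5,6,8}; box has {1,2,4,5,6,7,8,9} → only 3 remains.
(7,2) = 7: row 7 has {2,5,6,9}; col 2 has {1,2,3,4,8,9}; box has {2,4,8,9} → only 7 remains.
(7,4) = 1: row 7 has {2,5,6,7,9}; col 4 has {2,3,4,5,6,7,8,9}; box has {2,3,5,6,8} → only 1 remains.
(7,6) = 4: row 7 has {1,2,5,6,7,9}; col 6 has {1,2,3,5,6,8}; box has {1,2,3,5,6,8} → only 4 remains.
(8,1) = 6: row 8 has {2,4,5,8,9}; col 1 has {1,2,3,4,5,8,9}; box has {2,4,7,8,9} → only 6 remains.
(8,6) = 7: row 8 has {2,4,5,6,8,9}; col 6 has {1,2,3,4,5,6,8}; box has {1,2,3,4,5,6,8} → only 7 remains.
(8,7) = 3: row 8 has {2,4,5,6,7,8,9}; col 7 has {1,2,4,5,6,7,9}; box has {1,2,4,5,6,7,9} → only 3 remains.
(9,2) = 5: row 9 has {1,2,3,4,6,7,8}; col 2 has {1,2,3,4,7,8,9}; box has {2,4,6,7,8,9} → only 5 remains.
(9,6) = 9: row 9 has {1,2,3,4,5,6,7,8}; col 6 has {1,2,3,4,5,6,7,8}; box has {1,2,3,4,5,6,7,8} → only 9 remains.
(3,1) = 7: row 3 has {1,2,3,4,5,8,9}; col 1 has {1,2,3,4,5,6,8,9}; box has {1,2,3,4,5,8,9} → only 7 remains.
(3,2) = 6: row 3 has {1,2,3,4,5,7,8,9}; col 2 has {1,2,3,4,5,7,8,9}; box has {1,2,3,4,5,7,8,9} → only 6 remains.
(7,3) = 3: row 7 has {1,2,4,5,6,7,9}; col 3 has {2,4,5,6,7,8,9}; box has {2,4,5,6,7,8,9} → only 3 remains.
(7,7) = 8: row 7 has {1,2,3,4,5,6,7,9}; col 7 has {1,2,3,4,5,6,7,9}; box has {1,2,3,4,5,6,7,9} → only 8 remains.

973154826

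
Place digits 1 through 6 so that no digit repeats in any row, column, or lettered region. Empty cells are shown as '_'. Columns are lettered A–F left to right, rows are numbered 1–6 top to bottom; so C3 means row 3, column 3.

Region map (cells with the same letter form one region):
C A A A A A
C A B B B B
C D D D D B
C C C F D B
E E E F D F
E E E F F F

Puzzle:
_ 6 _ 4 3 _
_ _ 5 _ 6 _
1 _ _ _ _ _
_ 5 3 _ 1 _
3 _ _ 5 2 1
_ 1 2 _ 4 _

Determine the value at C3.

4

A1 = 2: row 1 has {3,4,6}; col 1 has {1,3}; region has {1,3,5} → only 2 remains.
C1 = 1: row 1 has {2,3,4,6}; col 3 has {2,3,5}; region has {3,4,6} → only 1 remains.
F1 = 5: row 1 has {1,2,3,4,6}; col 6 has {1}; region has {1,3,4,6} → only 5 remains.
A2 = 4: row 2 has {5,6}; col 1 has {1,2,3}; region has {1,2,3,5} → only 4 remains.
B2 = 2: row 2 has {4,5,6}; col 2 has {1,5,6}; region has {1,3,4,5,6} → only 2 remains.
F2 = 3: row 2 has {2,4,5,6}; col 6 has {1,5}; region has {5,6} → only 3 remains.
E3 = 5: row 3 has {1}; col 5 has {1,2,3,4,6}; region has {1,2} → only 5 remains.
A4 = 6: row 4 has {1,3,5}; col 1 has {1,2,3,4}; region has {1,2,3,4,5} → only 6 remains.
D4 = 2: row 4 has {1,3,5,6}; col 4 has {4,5}; region has {1,4,5} → only 2 remains.
F4 = 4: row 4 has {1,2,3,5,6}; col 6 has {1,3,5}; region has {3,5,6} → only 4 remains.
B5 = 4: row 5 has {1,2,3,5}; col 2 has {1,2,5,6}; region has {1,2,3} → only 4 remains.
C5 = 6: row 5 has {1,2,3,4,5}; col 3 has {1,2,3,5}; region has {1,2,3,4} → only 6 remains.
A6 = 5: row 6 has {1,2,4}; col 1 has {1,2,3,4,6}; region has {1,2,3,4,6} → only 5 remains.
F6 = 6: row 6 has {1,2,4,5}; col 6 has {1,3,4,5}; region has {1,2,4,5} → only 6 remains.
D2 = 1: row 2 has {2,3,4,5,6}; col 4 has {2,4,5}; region has {3,4,5,6} → only 1 remains.
B3 = 3: row 3 has {1,5}; col 2 has {1,2,4,5,6}; region has {1,2,5} → only 3 remains.
C3 = 4: row 3 has {1,3,5}; col 3 has {1,2,3,5,6}; region has {1,2,3,5} → only 4 remains.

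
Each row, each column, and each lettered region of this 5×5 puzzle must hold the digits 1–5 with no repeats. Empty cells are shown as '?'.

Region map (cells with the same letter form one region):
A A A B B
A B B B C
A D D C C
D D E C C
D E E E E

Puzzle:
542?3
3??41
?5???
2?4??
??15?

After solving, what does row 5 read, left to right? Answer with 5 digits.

r1c4 = 1 (sole candidate).
r2c2 = 2 (sole candidate).
r2c3 = 5 (sole candidate).
r3c1 = 1 (sole candidate).
r3c3 = 3 (sole candidate).
r3c4 = 2 (sole candidate).
r3c5 = 4 (sole candidate).
r4c2 = 1 (sole candidate).
r4c4 = 3 (sole candidate).
r4c5 = 5 (sole candidate).
r5c1 = 4: row 5 has {1,5}; col 1 has {1,2,3,5}; region has {1,2,3,5} → only 4 remains.
r5c2 = 3: row 5 has {1,4,5}; col 2 has {1,2,4,5}; region has {1,4,5} → only 3 remains.
r5c5 = 2: row 5 has {1,3,4,5}; col 5 has {1,3,4,5}; region has {1,3,4,5} → only 2 remains.

43152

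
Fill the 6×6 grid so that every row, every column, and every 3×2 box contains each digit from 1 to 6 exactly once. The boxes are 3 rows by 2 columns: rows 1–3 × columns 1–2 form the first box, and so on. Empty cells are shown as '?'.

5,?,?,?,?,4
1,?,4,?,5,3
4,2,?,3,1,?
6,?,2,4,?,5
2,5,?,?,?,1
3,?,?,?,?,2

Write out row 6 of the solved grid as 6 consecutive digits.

R2C2 = 6: row 2 has {1,3,4,5}; col 2 has {2,5}; box has {1,2,4,5} → only 6 remains.
R2C4 = 2: row 2 has {1,3,4,5,6}; col 4 has {3,4}; box has {3,4} → only 2 remains.
R3C6 = 6: row 3 has {1,2,3,4}; col 6 has {1,2,3,4,5}; box has {1,3,4,5} → only 6 remains.
R4C2 = 1: row 4 has {2,4,5,6}; col 2 has {2,5,6}; box has {2,3,5,6} → only 1 remains.
R4C5 = 3: row 4 has {1,2,4,5,6}; col 5 has {1,5}; box has {1,2,5} → only 3 remains.
R5C4 = 6: row 5 has {1,2,5}; col 4 has {2,3,4}; box has {2,4} → only 6 remains.
R5C5 = 4: row 5 has {1,2,5,6}; col 5 has {1,3,5}; box has {1,2,3,5} → only 4 remains.
R6C2 = 4: row 6 has {2,3}; col 2 has {1,2,5,6}; box has {1,2,3,5,6} → only 4 remains.
R6C5 = 6: row 6 has {2,3,4}; col 5 has {1,3,4,5}; box has {1,2,3,4,5} → only 6 remains.
R1C2 = 3: row 1 has {4,5}; col 2 has {1,2,4,5,6}; box has {1,2,4,5,6} → only 3 remains.
R1C4 = 1: row 1 has {3,4,5}; col 4 has {2,3,4,6}; box has {2,3,4} → only 1 remains.
R1C5 = 2: row 1 has {1,3,4,5}; col 5 has {1,3,4,5,6}; box has {1,3,4,5,6} → only 2 remains.
R3C3 = 5: row 3 has {1,2,3,4,6}; col 3 has {2,4}; box has {1,2,3,4} → only 5 remains.
R5C3 = 3: row 5 has {1,2,4,5,6}; col 3 has {2,4,5}; box has {2,4,6} → only 3 remains.
R6C3 = 1: row 6 has {2,3,4,6}; col 3 has {2,3,4,5}; box has {2,3,4,6} → only 1 remains.
R6C4 = 5: row 6 has {1,2,3,4,6}; col 4 has {1,2,3,4,6}; box has {1,2,3,4,6} → only 5 remains.

341562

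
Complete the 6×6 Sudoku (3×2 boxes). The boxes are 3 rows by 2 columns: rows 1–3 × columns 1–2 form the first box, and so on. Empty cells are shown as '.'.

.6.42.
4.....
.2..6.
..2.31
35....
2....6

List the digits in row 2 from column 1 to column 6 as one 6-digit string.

436215

R4C1 = 6: row 4 has {1,2,3}; col 1 has {2,3,4}; box has {2,3,5} → only 6 remains.
R4C2 = 4: row 4 has {1,2,3,6}; col 2 has {2,5,6}; box has {2,3,5,6} → only 4 remains.
R4C4 = 5: row 4 has {1,2,3,4,6}; col 4 has {4}; box has {2} → only 5 remains.
R5C5 = 4: row 5 has {3,5}; col 5 has {2,3,6}; box has {1,3,6} → only 4 remains.
R5C6 = 2: row 5 has {3,4,5}; col 6 has {1,6}; box has {1,3,4,6} → only 2 remains.
R6C2 = 1: row 6 has {2,6}; col 2 has {2,4,5,6}; box has {2,3,4,5,6} → only 1 remains.
R6C4 = 3: row 6 has {1,2,6}; col 4 has {4,5}; box has {2,5} → only 3 remains.
R6C5 = 5: row 6 has {1,2,3,6}; col 5 has {2,3,4,6}; box has {1,2,3,4,6} → only 5 remains.
R2C2 = 3: row 2 has {4}; col 2 has {1,2,4,5,6}; box has {2,4,6} → only 3 remains.
R2C5 = 1: row 2 has {3,4}; col 5 has {2,3,4,5,6}; box has {2,6} → only 1 remains.
R2C6 = 5: row 2 has {1,3,4}; col 6 has {1,2,6}; box has {1,2,6} → only 5 remains.
R3C4 = 1: row 3 has {2,6}; col 4 has {3,4,5}; box has {4} → only 1 remains.
R5C4 = 6: row 5 has {2,3,4,5}; col 4 has {1,3,4,5}; box has {2,3,5} → only 6 remains.
R6C3 = 4: row 6 has {1,2,3,5,6}; col 3 has {2}; box has {2,3,5,6} → only 4 remains.
R1C6 = 3: row 1 has {2,4,6}; col 6 has {1,2,5,6}; box has {1,2,5,6} → only 3 remains.
R2C3 = 6: row 2 has {1,3,4,5}; col 3 has {2,4}; box has {1,4} → only 6 remains.
R2C4 = 2: row 2 has {1,3,4,5,6}; col 4 has {1,3,4,5,6}; box has {1,4,6} → only 2 remains.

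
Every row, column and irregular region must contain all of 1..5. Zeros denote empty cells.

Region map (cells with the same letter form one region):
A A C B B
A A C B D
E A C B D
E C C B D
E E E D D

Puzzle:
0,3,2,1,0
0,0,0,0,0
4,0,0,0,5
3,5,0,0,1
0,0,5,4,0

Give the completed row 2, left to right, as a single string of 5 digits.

row 1, column 1 = 5: row 1 has {1,2,3}; col 1 has {3,4}; region has {3} → only 5 remains.
row 1, column 5 = 4: row 1 has {1,2,3,5}; col 5 has {1,5}; region has {1} → only 4 remains.
row 4, column 3 = 4: row 4 has {1,3,5}; col 3 has {2,5}; region has {2,5} → only 4 remains.
row 4, column 4 = 2: row 4 has {1,3,4,5}; col 4 has {1,4}; region has {1,4} → only 2 remains.
row 3, column 4 = 3: row 3 has {4,5}; col 4 has {1,2,4}; region has {1,2,4} → only 3 remains.
row 2, column 4 = 5: row 2 has {}; col 4 has {1,2,3,4}; region has {1,2,3,4} → only 5 remains.
row 3, column 3 = 1: row 3 has {3,4,5}; col 3 has {2,4,5}; region has {2,4,5} → only 1 remains.
row 2, column 3 = 3: row 2 has {5}; col 3 has {1,2,4,5}; region has {1,2,4,5} → only 3 remains.
row 2, column 5 = 2: row 2 has {3,5}; col 5 has {1,4,5}; region has {1,4,5} → only 2 remains.
row 3, column 2 = 2: row 3 has {1,3,4,5}; col 2 has {3,5}; region has {3,5} → only 2 remains.
row 5, column 2 = 1: row 5 has {4,5}; col 2 has {2,3,5}; region has {3,4,5} → only 1 remains.
row 5, column 5 = 3: row 5 has {1,4,5}; col 5 has {1,2,4,5}; region has {1,2,4,5} → only 3 remains.
row 2, column 1 = 1: row 2 has {2,3,5}; col 1 has {3,4,5}; region has {2,3,5} → only 1 remains.
row 2, column 2 = 4: row 2 has {1,2,3,5}; col 2 has {1,2,3,5}; region has {1,2,3,5} → only 4 remains.

14352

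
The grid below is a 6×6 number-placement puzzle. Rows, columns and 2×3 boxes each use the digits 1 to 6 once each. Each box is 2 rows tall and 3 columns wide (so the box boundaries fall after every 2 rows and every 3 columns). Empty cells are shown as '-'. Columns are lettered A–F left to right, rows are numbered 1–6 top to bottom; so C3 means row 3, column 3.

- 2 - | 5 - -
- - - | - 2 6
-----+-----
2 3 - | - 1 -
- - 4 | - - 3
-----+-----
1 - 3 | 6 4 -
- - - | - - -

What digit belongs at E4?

6

E1 = 3: row 1 has {2,5}; col 5 has {1,2,4}; box has {2,5,6} → only 3 remains.
D3 = 4: row 3 has {1,2,3}; col 4 has {5,6}; box has {1,3} → only 4 remains.
F3 = 5: row 3 has {1,2,3,4}; col 6 has {3,6}; box has {1,3,4} → only 5 remains.
D4 = 2: row 4 has {3,4}; col 4 has {4,5,6}; box has {1,3,4,5} → only 2 remains.
E4 = 6: row 4 has {2,3,4}; col 5 has {1,2,3,4}; box has {1,2,3,4,5} → only 6 remains.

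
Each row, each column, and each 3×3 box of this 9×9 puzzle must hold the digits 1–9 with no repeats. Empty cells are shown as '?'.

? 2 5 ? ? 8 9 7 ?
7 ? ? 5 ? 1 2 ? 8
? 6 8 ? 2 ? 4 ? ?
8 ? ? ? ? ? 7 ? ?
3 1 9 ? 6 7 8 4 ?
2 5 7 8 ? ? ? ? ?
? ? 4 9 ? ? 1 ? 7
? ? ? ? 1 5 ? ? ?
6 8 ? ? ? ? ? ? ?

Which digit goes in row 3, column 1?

row 2, column 3 = 3: row 2 has {1,2,5,7,8}; col 3 has {4,5,7,8,9}; box has {2,5,6,7,8} → only 3 remains.
row 2, column 8 = 6: row 2 has {1,2,3,5,7,8}; col 8 has {4,7}; box has {2,4,7,8,9} → only 6 remains.
row 4, column 2 = 4: row 4 has {7,8}; col 2 has {1,2,5,6,8}; box has {1,2,3,5,7,8,9} → only 4 remains.
row 4, column 3 = 6: row 4 has {4,7,8}; col 3 has {3,4,5,7,8,9}; box has {1,2,3,4,5,7,8,9} → only 6 remains.
row 5, column 4 = 2: row 5 has {1,3,4,6,7,8,9}; col 4 has {5,8,9}; box has {6,7,8} → only 2 remains.
row 5, column 9 = 5: row 5 has {1,2,3,4,6,7,8,9}; col 9 has {7,8}; box has {4,7,8} → only 5 remains.
row 7, column 1 = 5: row 7 has {1,4,7,9}; col 1 has {2,3,6,7,8}; box has {4,6,8} → only 5 remains.
row 7, column 2 = 3: row 7 has {1,4,5,7,9}; col 2 has {1,2,4,5,6,8}; box has {4,5,6,8} → only 3 remains.
row 7, column 5 = 8: row 7 has {1,3,4,5,7,9}; col 5 has {1,2,6}; box has {1,5,9} → only 8 remains.
row 7, column 8 = 2: row 7 has {1,3,4,5,7,8,9}; col 8 has {4,6,7}; box has {1,7} → only 2 remains.
row 8, column 1 = 9: row 8 has {1,5}; col 1 has {2,3,5,6,7,8}; box has {3,4,5,6,8} → only 9 remains.
row 8, column 2 = 7: row 8 has {1,5,9}; col 2 has {1,2,3,4,5,6,8}; box has {3,4,5,6,8,9} → only 7 remains.
row 8, column 3 = 2: row 8 has {1,5,7,9}; col 3 has {3,4,5,6,7,8,9}; box has {3,4,5,6,7,8,9} → only 2 remains.
row 9, column 3 = 1: row 9 has {6,8}; col 3 has {2,3,4,5,6,7,8,9}; box has {2,3,4,5,6,7,8,9} → only 1 remains.
row 2, column 2 = 9: row 2 has {1,2,3,5,6,7,8}; col 2 has {1,2,3,4,5,6,7,8}; box has {2,3,5,6,7,8} → only 9 remains.
row 2, column 5 = 4: row 2 has {1,2,3,5,6,7,8,9}; col 5 has {1,2,6,8}; box has {1,2,5,8} → only 4 remains.
row 3, column 1 = 1: row 3 has {2,4,6,8}; col 1 has {2,3,5,6,7,8,9}; box has {2,3,5,6,7,8,9} → only 1 remains.

1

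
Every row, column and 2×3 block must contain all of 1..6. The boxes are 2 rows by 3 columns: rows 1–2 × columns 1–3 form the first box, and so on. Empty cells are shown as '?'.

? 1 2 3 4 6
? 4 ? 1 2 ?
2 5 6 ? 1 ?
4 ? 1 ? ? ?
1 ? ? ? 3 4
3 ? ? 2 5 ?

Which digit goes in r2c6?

r1c1 = 5: row 1 has {1,2,3,4,6}; col 1 has {1,2,3,4}; box has {1,2,4} → only 5 remains.
r2c1 = 6: row 2 has {1,2,4}; col 1 has {1,2,3,4,5}; box has {1,2,4,5} → only 6 remains.
r2c3 = 3: row 2 has {1,2,4,6}; col 3 has {1,2,6}; box has {1,2,4,5,6} → only 3 remains.
r2c6 = 5: row 2 has {1,2,3,4,6}; col 6 has {4,6}; box has {1,2,3,4,6} → only 5 remains.

5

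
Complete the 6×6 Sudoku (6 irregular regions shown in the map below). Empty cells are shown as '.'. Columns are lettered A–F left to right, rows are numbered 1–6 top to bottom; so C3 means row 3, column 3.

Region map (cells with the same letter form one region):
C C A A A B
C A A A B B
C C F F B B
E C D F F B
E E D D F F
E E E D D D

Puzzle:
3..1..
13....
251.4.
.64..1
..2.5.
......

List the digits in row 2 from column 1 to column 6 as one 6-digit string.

B1 = 4: row 1 has {1,3}; col 2 has {3,5,6}; region has {1,2,3,5,6} → only 4 remains.
A4 = 5: row 4 has {1,4,6}; col 1 has {1,2,3}; region has {} → only 5 remains.
B5 = 1: row 5 has {2,5}; col 2 has {3,4,5,6}; region has {5} → only 1 remains.
B6 = 2: row 6 has {}; col 2 has {1,3,4,5,6}; region has {1,5} → only 2 remains.
D2 = 4: in row 2, 4 can only go here (every other open cell in that row sees a 4).
E6 = 1: in row 6, 1 can only go here (every other open cell in that row sees a 1).
A6 = 4: in row 6, 4 can only go here (every other open cell in that row sees a 4).
A5 = 6: row 5 has {1,2,5}; col 1 has {1,2,3,4,5}; region has {1,2,4,5} → only 6 remains.
D5 = 3: row 5 has {1,2,5,6}; col 4 has {1,4}; region has {1,2,4} → only 3 remains.
F5 = 4: row 5 has {1,2,3,5,6}; col 6 has {1}; region has {1,5} → only 4 remains.
C6 = 3: row 6 has {1,2,4}; col 3 has {1,2,4}; region has {1,2,4,5,6} → only 3 remains.
D3 = 6: row 3 has {1,2,4,5}; col 4 has {1,3,4}; region has {1,4,5} → only 6 remains.
F3 = 3: row 3 has {1,2,4,5,6}; col 6 has {1,4}; region has {1,4} → only 3 remains.
D4 = 2: row 4 has {1,4,5,6}; col 4 has {1,3,4,6}; region has {1,4,5,6} → only 2 remains.
E4 = 3: row 4 has {1,2,4,5,6}; col 5 has {1,4,5}; region has {1,2,4,5,6} → only 3 remains.
D6 = 5: row 6 has {1,2,3,4}; col 4 has {1,2,3,4,6}; region has {1,2,3,4} → only 5 remains.
F6 = 6: row 6 has {1,2,3,4,5}; col 6 has {1,3,4}; region has {1,2,3,4,5} → only 6 remains.
E1 = 2: in region A, 2 can only go here (every other open cell in that region sees a 2).
F1 = 5: row 1 has {1,2,3,4}; col 6 has {1,3,4,6}; region has {1,3,4} → only 5 remains.
E2 = 6: row 2 has {1,3,4}; col 5 has {1,2,3,4,5}; region has {1,3,4,5} → only 6 remains.
F2 = 2: row 2 has {1,3,4,6}; col 6 has {1,3,4,5,6}; region has {1,3,4,5,6} → only 2 remains.
C1 = 6: row 1 has {1,2,3,4,5}; col 3 has {1,2,3,4}; region has {1,2,3,4} → only 6 remains.
C2 = 5: row 2 has {1,2,3,4,6}; col 3 has {1,2,3,4,6}; region has {1,2,3,4,6} → only 5 remains.

135462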